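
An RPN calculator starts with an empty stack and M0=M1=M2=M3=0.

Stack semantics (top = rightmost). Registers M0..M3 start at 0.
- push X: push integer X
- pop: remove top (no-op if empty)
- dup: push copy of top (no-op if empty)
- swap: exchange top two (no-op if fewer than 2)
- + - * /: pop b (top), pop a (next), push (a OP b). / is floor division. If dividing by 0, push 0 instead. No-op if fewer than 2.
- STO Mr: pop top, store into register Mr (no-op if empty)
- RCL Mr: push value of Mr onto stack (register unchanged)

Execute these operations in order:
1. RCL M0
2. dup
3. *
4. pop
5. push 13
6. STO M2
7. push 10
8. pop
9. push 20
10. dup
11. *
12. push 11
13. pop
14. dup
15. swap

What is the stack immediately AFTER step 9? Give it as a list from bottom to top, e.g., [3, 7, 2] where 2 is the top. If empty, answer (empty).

After op 1 (RCL M0): stack=[0] mem=[0,0,0,0]
After op 2 (dup): stack=[0,0] mem=[0,0,0,0]
After op 3 (*): stack=[0] mem=[0,0,0,0]
After op 4 (pop): stack=[empty] mem=[0,0,0,0]
After op 5 (push 13): stack=[13] mem=[0,0,0,0]
After op 6 (STO M2): stack=[empty] mem=[0,0,13,0]
After op 7 (push 10): stack=[10] mem=[0,0,13,0]
After op 8 (pop): stack=[empty] mem=[0,0,13,0]
After op 9 (push 20): stack=[20] mem=[0,0,13,0]

[20]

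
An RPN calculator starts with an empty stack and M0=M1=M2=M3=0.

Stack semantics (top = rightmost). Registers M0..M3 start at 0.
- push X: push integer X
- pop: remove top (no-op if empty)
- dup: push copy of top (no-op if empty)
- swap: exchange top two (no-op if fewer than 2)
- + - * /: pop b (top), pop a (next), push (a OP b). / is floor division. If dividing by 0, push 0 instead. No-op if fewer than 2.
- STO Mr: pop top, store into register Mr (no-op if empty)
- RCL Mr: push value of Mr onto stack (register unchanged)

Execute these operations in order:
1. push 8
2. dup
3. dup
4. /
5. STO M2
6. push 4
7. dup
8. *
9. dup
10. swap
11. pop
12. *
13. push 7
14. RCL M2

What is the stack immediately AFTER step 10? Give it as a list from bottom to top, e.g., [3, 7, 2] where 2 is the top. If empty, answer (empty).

After op 1 (push 8): stack=[8] mem=[0,0,0,0]
After op 2 (dup): stack=[8,8] mem=[0,0,0,0]
After op 3 (dup): stack=[8,8,8] mem=[0,0,0,0]
After op 4 (/): stack=[8,1] mem=[0,0,0,0]
After op 5 (STO M2): stack=[8] mem=[0,0,1,0]
After op 6 (push 4): stack=[8,4] mem=[0,0,1,0]
After op 7 (dup): stack=[8,4,4] mem=[0,0,1,0]
After op 8 (*): stack=[8,16] mem=[0,0,1,0]
After op 9 (dup): stack=[8,16,16] mem=[0,0,1,0]
After op 10 (swap): stack=[8,16,16] mem=[0,0,1,0]

[8, 16, 16]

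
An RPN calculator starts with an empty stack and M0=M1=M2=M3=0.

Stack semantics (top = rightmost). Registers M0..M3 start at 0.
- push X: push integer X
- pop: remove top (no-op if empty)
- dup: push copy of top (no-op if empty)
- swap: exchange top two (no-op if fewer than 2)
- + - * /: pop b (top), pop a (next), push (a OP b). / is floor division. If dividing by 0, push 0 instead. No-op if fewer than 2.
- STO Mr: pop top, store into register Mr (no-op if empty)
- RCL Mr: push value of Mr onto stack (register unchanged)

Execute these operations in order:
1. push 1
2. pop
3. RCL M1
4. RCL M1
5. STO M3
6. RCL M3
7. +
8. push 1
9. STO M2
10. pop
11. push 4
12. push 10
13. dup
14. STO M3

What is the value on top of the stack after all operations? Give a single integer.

After op 1 (push 1): stack=[1] mem=[0,0,0,0]
After op 2 (pop): stack=[empty] mem=[0,0,0,0]
After op 3 (RCL M1): stack=[0] mem=[0,0,0,0]
After op 4 (RCL M1): stack=[0,0] mem=[0,0,0,0]
After op 5 (STO M3): stack=[0] mem=[0,0,0,0]
After op 6 (RCL M3): stack=[0,0] mem=[0,0,0,0]
After op 7 (+): stack=[0] mem=[0,0,0,0]
After op 8 (push 1): stack=[0,1] mem=[0,0,0,0]
After op 9 (STO M2): stack=[0] mem=[0,0,1,0]
After op 10 (pop): stack=[empty] mem=[0,0,1,0]
After op 11 (push 4): stack=[4] mem=[0,0,1,0]
After op 12 (push 10): stack=[4,10] mem=[0,0,1,0]
After op 13 (dup): stack=[4,10,10] mem=[0,0,1,0]
After op 14 (STO M3): stack=[4,10] mem=[0,0,1,10]

Answer: 10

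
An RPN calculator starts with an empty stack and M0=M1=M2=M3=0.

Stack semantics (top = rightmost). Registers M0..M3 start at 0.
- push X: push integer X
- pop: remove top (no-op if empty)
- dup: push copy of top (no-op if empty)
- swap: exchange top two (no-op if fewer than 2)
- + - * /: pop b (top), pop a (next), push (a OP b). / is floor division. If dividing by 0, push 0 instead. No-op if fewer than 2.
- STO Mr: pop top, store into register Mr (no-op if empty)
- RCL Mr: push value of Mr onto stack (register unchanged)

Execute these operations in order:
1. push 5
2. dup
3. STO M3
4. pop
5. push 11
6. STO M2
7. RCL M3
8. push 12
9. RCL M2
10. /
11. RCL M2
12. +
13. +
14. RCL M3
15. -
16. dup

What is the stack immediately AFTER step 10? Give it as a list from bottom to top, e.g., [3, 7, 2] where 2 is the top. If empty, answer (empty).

After op 1 (push 5): stack=[5] mem=[0,0,0,0]
After op 2 (dup): stack=[5,5] mem=[0,0,0,0]
After op 3 (STO M3): stack=[5] mem=[0,0,0,5]
After op 4 (pop): stack=[empty] mem=[0,0,0,5]
After op 5 (push 11): stack=[11] mem=[0,0,0,5]
After op 6 (STO M2): stack=[empty] mem=[0,0,11,5]
After op 7 (RCL M3): stack=[5] mem=[0,0,11,5]
After op 8 (push 12): stack=[5,12] mem=[0,0,11,5]
After op 9 (RCL M2): stack=[5,12,11] mem=[0,0,11,5]
After op 10 (/): stack=[5,1] mem=[0,0,11,5]

[5, 1]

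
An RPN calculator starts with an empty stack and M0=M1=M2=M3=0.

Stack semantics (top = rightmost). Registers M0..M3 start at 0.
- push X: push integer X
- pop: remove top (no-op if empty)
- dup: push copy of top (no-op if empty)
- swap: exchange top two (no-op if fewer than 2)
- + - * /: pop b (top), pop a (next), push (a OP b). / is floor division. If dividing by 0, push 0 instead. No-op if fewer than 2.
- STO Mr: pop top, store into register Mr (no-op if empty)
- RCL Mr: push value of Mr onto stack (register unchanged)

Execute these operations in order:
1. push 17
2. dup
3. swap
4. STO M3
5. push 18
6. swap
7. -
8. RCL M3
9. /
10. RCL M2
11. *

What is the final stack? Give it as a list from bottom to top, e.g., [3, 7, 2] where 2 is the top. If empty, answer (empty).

After op 1 (push 17): stack=[17] mem=[0,0,0,0]
After op 2 (dup): stack=[17,17] mem=[0,0,0,0]
After op 3 (swap): stack=[17,17] mem=[0,0,0,0]
After op 4 (STO M3): stack=[17] mem=[0,0,0,17]
After op 5 (push 18): stack=[17,18] mem=[0,0,0,17]
After op 6 (swap): stack=[18,17] mem=[0,0,0,17]
After op 7 (-): stack=[1] mem=[0,0,0,17]
After op 8 (RCL M3): stack=[1,17] mem=[0,0,0,17]
After op 9 (/): stack=[0] mem=[0,0,0,17]
After op 10 (RCL M2): stack=[0,0] mem=[0,0,0,17]
After op 11 (*): stack=[0] mem=[0,0,0,17]

Answer: [0]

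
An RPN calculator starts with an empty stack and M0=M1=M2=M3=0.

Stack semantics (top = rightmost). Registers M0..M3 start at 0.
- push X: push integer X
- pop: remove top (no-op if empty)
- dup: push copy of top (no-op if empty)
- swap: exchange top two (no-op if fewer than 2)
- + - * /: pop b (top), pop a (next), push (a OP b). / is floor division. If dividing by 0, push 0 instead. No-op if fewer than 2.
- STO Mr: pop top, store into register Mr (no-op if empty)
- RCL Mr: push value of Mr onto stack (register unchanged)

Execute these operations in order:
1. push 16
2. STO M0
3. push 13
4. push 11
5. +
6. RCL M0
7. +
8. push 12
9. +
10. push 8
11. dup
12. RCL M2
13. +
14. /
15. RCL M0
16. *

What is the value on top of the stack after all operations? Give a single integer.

After op 1 (push 16): stack=[16] mem=[0,0,0,0]
After op 2 (STO M0): stack=[empty] mem=[16,0,0,0]
After op 3 (push 13): stack=[13] mem=[16,0,0,0]
After op 4 (push 11): stack=[13,11] mem=[16,0,0,0]
After op 5 (+): stack=[24] mem=[16,0,0,0]
After op 6 (RCL M0): stack=[24,16] mem=[16,0,0,0]
After op 7 (+): stack=[40] mem=[16,0,0,0]
After op 8 (push 12): stack=[40,12] mem=[16,0,0,0]
After op 9 (+): stack=[52] mem=[16,0,0,0]
After op 10 (push 8): stack=[52,8] mem=[16,0,0,0]
After op 11 (dup): stack=[52,8,8] mem=[16,0,0,0]
After op 12 (RCL M2): stack=[52,8,8,0] mem=[16,0,0,0]
After op 13 (+): stack=[52,8,8] mem=[16,0,0,0]
After op 14 (/): stack=[52,1] mem=[16,0,0,0]
After op 15 (RCL M0): stack=[52,1,16] mem=[16,0,0,0]
After op 16 (*): stack=[52,16] mem=[16,0,0,0]

Answer: 16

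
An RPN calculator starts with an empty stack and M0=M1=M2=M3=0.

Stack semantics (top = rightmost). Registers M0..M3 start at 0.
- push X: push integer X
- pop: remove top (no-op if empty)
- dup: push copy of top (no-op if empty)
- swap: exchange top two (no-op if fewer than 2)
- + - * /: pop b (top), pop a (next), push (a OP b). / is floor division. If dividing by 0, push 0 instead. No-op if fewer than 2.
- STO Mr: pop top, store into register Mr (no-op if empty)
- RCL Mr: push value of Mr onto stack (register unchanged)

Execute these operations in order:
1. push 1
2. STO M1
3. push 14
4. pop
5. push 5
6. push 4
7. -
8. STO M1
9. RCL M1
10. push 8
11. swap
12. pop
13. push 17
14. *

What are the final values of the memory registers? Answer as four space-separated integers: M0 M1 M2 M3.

After op 1 (push 1): stack=[1] mem=[0,0,0,0]
After op 2 (STO M1): stack=[empty] mem=[0,1,0,0]
After op 3 (push 14): stack=[14] mem=[0,1,0,0]
After op 4 (pop): stack=[empty] mem=[0,1,0,0]
After op 5 (push 5): stack=[5] mem=[0,1,0,0]
After op 6 (push 4): stack=[5,4] mem=[0,1,0,0]
After op 7 (-): stack=[1] mem=[0,1,0,0]
After op 8 (STO M1): stack=[empty] mem=[0,1,0,0]
After op 9 (RCL M1): stack=[1] mem=[0,1,0,0]
After op 10 (push 8): stack=[1,8] mem=[0,1,0,0]
After op 11 (swap): stack=[8,1] mem=[0,1,0,0]
After op 12 (pop): stack=[8] mem=[0,1,0,0]
After op 13 (push 17): stack=[8,17] mem=[0,1,0,0]
After op 14 (*): stack=[136] mem=[0,1,0,0]

Answer: 0 1 0 0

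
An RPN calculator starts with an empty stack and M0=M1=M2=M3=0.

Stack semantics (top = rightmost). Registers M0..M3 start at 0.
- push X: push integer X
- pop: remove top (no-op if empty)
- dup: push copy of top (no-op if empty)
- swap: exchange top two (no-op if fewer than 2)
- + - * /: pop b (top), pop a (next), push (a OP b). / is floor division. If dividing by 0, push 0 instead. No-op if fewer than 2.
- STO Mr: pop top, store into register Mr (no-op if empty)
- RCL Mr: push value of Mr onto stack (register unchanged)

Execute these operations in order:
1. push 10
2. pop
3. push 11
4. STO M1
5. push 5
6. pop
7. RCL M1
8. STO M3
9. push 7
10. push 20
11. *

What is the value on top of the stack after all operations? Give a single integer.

After op 1 (push 10): stack=[10] mem=[0,0,0,0]
After op 2 (pop): stack=[empty] mem=[0,0,0,0]
After op 3 (push 11): stack=[11] mem=[0,0,0,0]
After op 4 (STO M1): stack=[empty] mem=[0,11,0,0]
After op 5 (push 5): stack=[5] mem=[0,11,0,0]
After op 6 (pop): stack=[empty] mem=[0,11,0,0]
After op 7 (RCL M1): stack=[11] mem=[0,11,0,0]
After op 8 (STO M3): stack=[empty] mem=[0,11,0,11]
After op 9 (push 7): stack=[7] mem=[0,11,0,11]
After op 10 (push 20): stack=[7,20] mem=[0,11,0,11]
After op 11 (*): stack=[140] mem=[0,11,0,11]

Answer: 140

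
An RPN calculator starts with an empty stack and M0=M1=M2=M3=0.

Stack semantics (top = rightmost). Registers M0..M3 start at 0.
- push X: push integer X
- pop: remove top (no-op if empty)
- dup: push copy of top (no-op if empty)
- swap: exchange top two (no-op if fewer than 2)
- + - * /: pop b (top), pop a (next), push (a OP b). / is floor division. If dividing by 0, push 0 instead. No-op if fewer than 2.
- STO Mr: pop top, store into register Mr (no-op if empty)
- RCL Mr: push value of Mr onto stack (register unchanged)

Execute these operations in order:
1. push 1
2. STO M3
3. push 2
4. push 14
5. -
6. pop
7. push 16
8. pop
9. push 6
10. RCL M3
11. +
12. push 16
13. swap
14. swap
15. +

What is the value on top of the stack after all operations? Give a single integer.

After op 1 (push 1): stack=[1] mem=[0,0,0,0]
After op 2 (STO M3): stack=[empty] mem=[0,0,0,1]
After op 3 (push 2): stack=[2] mem=[0,0,0,1]
After op 4 (push 14): stack=[2,14] mem=[0,0,0,1]
After op 5 (-): stack=[-12] mem=[0,0,0,1]
After op 6 (pop): stack=[empty] mem=[0,0,0,1]
After op 7 (push 16): stack=[16] mem=[0,0,0,1]
After op 8 (pop): stack=[empty] mem=[0,0,0,1]
After op 9 (push 6): stack=[6] mem=[0,0,0,1]
After op 10 (RCL M3): stack=[6,1] mem=[0,0,0,1]
After op 11 (+): stack=[7] mem=[0,0,0,1]
After op 12 (push 16): stack=[7,16] mem=[0,0,0,1]
After op 13 (swap): stack=[16,7] mem=[0,0,0,1]
After op 14 (swap): stack=[7,16] mem=[0,0,0,1]
After op 15 (+): stack=[23] mem=[0,0,0,1]

Answer: 23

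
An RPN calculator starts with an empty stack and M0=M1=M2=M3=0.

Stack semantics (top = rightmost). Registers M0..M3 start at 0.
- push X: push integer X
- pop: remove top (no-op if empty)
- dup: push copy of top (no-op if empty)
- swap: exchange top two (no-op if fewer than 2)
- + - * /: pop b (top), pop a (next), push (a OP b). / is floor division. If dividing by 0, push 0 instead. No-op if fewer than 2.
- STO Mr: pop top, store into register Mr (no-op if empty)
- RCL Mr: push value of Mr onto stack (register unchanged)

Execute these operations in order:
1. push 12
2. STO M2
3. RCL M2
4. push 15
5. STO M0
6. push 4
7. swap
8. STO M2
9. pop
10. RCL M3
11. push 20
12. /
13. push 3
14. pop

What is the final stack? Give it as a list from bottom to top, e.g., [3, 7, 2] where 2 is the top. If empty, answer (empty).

After op 1 (push 12): stack=[12] mem=[0,0,0,0]
After op 2 (STO M2): stack=[empty] mem=[0,0,12,0]
After op 3 (RCL M2): stack=[12] mem=[0,0,12,0]
After op 4 (push 15): stack=[12,15] mem=[0,0,12,0]
After op 5 (STO M0): stack=[12] mem=[15,0,12,0]
After op 6 (push 4): stack=[12,4] mem=[15,0,12,0]
After op 7 (swap): stack=[4,12] mem=[15,0,12,0]
After op 8 (STO M2): stack=[4] mem=[15,0,12,0]
After op 9 (pop): stack=[empty] mem=[15,0,12,0]
After op 10 (RCL M3): stack=[0] mem=[15,0,12,0]
After op 11 (push 20): stack=[0,20] mem=[15,0,12,0]
After op 12 (/): stack=[0] mem=[15,0,12,0]
After op 13 (push 3): stack=[0,3] mem=[15,0,12,0]
After op 14 (pop): stack=[0] mem=[15,0,12,0]

Answer: [0]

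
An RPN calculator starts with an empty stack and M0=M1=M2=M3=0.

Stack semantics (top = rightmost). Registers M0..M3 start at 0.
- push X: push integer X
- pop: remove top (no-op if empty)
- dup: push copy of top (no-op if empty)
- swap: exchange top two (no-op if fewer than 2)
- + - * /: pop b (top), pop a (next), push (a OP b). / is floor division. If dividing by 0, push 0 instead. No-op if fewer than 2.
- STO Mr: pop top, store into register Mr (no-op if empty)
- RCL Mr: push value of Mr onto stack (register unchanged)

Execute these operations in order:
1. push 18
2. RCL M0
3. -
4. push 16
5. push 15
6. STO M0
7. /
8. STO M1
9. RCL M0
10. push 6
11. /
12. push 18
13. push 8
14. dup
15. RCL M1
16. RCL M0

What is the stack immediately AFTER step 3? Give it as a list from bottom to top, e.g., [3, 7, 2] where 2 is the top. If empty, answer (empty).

After op 1 (push 18): stack=[18] mem=[0,0,0,0]
After op 2 (RCL M0): stack=[18,0] mem=[0,0,0,0]
After op 3 (-): stack=[18] mem=[0,0,0,0]

[18]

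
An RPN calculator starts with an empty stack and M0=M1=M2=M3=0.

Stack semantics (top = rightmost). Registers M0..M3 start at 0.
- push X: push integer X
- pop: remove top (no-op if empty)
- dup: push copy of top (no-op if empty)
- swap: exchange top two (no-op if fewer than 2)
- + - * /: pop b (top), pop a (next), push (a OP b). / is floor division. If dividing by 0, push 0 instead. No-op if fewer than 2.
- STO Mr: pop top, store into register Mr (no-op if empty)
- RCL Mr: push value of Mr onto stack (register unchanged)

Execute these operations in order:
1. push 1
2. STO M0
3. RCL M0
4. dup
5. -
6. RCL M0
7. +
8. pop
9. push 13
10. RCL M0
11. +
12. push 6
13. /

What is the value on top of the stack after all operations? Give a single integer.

After op 1 (push 1): stack=[1] mem=[0,0,0,0]
After op 2 (STO M0): stack=[empty] mem=[1,0,0,0]
After op 3 (RCL M0): stack=[1] mem=[1,0,0,0]
After op 4 (dup): stack=[1,1] mem=[1,0,0,0]
After op 5 (-): stack=[0] mem=[1,0,0,0]
After op 6 (RCL M0): stack=[0,1] mem=[1,0,0,0]
After op 7 (+): stack=[1] mem=[1,0,0,0]
After op 8 (pop): stack=[empty] mem=[1,0,0,0]
After op 9 (push 13): stack=[13] mem=[1,0,0,0]
After op 10 (RCL M0): stack=[13,1] mem=[1,0,0,0]
After op 11 (+): stack=[14] mem=[1,0,0,0]
After op 12 (push 6): stack=[14,6] mem=[1,0,0,0]
After op 13 (/): stack=[2] mem=[1,0,0,0]

Answer: 2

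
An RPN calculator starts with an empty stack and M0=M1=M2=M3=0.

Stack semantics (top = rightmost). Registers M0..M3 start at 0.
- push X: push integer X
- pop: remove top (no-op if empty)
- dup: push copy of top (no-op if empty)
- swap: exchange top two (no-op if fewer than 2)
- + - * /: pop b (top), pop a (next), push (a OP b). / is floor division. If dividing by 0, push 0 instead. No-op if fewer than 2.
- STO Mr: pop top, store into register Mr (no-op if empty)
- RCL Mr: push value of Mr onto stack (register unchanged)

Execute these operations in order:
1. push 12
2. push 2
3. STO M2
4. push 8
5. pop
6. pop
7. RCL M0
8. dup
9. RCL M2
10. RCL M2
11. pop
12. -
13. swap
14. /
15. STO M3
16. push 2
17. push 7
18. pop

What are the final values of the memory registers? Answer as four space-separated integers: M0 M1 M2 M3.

Answer: 0 0 2 0

Derivation:
After op 1 (push 12): stack=[12] mem=[0,0,0,0]
After op 2 (push 2): stack=[12,2] mem=[0,0,0,0]
After op 3 (STO M2): stack=[12] mem=[0,0,2,0]
After op 4 (push 8): stack=[12,8] mem=[0,0,2,0]
After op 5 (pop): stack=[12] mem=[0,0,2,0]
After op 6 (pop): stack=[empty] mem=[0,0,2,0]
After op 7 (RCL M0): stack=[0] mem=[0,0,2,0]
After op 8 (dup): stack=[0,0] mem=[0,0,2,0]
After op 9 (RCL M2): stack=[0,0,2] mem=[0,0,2,0]
After op 10 (RCL M2): stack=[0,0,2,2] mem=[0,0,2,0]
After op 11 (pop): stack=[0,0,2] mem=[0,0,2,0]
After op 12 (-): stack=[0,-2] mem=[0,0,2,0]
After op 13 (swap): stack=[-2,0] mem=[0,0,2,0]
After op 14 (/): stack=[0] mem=[0,0,2,0]
After op 15 (STO M3): stack=[empty] mem=[0,0,2,0]
After op 16 (push 2): stack=[2] mem=[0,0,2,0]
After op 17 (push 7): stack=[2,7] mem=[0,0,2,0]
After op 18 (pop): stack=[2] mem=[0,0,2,0]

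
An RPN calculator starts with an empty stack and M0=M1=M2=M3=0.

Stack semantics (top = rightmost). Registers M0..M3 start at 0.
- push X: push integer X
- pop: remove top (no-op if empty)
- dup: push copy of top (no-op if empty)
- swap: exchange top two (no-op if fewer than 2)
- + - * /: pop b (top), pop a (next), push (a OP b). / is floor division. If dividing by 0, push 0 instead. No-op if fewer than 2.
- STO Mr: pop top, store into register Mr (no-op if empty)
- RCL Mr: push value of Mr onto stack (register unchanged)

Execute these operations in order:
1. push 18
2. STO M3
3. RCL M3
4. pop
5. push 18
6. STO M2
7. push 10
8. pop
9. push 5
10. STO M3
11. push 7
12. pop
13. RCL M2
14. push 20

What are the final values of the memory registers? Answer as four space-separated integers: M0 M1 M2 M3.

After op 1 (push 18): stack=[18] mem=[0,0,0,0]
After op 2 (STO M3): stack=[empty] mem=[0,0,0,18]
After op 3 (RCL M3): stack=[18] mem=[0,0,0,18]
After op 4 (pop): stack=[empty] mem=[0,0,0,18]
After op 5 (push 18): stack=[18] mem=[0,0,0,18]
After op 6 (STO M2): stack=[empty] mem=[0,0,18,18]
After op 7 (push 10): stack=[10] mem=[0,0,18,18]
After op 8 (pop): stack=[empty] mem=[0,0,18,18]
After op 9 (push 5): stack=[5] mem=[0,0,18,18]
After op 10 (STO M3): stack=[empty] mem=[0,0,18,5]
After op 11 (push 7): stack=[7] mem=[0,0,18,5]
After op 12 (pop): stack=[empty] mem=[0,0,18,5]
After op 13 (RCL M2): stack=[18] mem=[0,0,18,5]
After op 14 (push 20): stack=[18,20] mem=[0,0,18,5]

Answer: 0 0 18 5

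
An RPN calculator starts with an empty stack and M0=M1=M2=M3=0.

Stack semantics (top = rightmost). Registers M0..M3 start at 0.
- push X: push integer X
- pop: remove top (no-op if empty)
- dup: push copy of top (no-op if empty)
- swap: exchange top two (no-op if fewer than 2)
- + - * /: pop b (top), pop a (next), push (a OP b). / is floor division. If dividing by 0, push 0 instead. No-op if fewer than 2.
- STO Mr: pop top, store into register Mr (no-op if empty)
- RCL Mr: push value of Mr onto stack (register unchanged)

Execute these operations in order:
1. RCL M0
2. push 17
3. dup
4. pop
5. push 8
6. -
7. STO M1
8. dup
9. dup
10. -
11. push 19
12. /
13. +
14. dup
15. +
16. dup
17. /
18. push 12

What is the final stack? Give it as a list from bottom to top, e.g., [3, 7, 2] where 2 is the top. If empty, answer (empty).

After op 1 (RCL M0): stack=[0] mem=[0,0,0,0]
After op 2 (push 17): stack=[0,17] mem=[0,0,0,0]
After op 3 (dup): stack=[0,17,17] mem=[0,0,0,0]
After op 4 (pop): stack=[0,17] mem=[0,0,0,0]
After op 5 (push 8): stack=[0,17,8] mem=[0,0,0,0]
After op 6 (-): stack=[0,9] mem=[0,0,0,0]
After op 7 (STO M1): stack=[0] mem=[0,9,0,0]
After op 8 (dup): stack=[0,0] mem=[0,9,0,0]
After op 9 (dup): stack=[0,0,0] mem=[0,9,0,0]
After op 10 (-): stack=[0,0] mem=[0,9,0,0]
After op 11 (push 19): stack=[0,0,19] mem=[0,9,0,0]
After op 12 (/): stack=[0,0] mem=[0,9,0,0]
After op 13 (+): stack=[0] mem=[0,9,0,0]
After op 14 (dup): stack=[0,0] mem=[0,9,0,0]
After op 15 (+): stack=[0] mem=[0,9,0,0]
After op 16 (dup): stack=[0,0] mem=[0,9,0,0]
After op 17 (/): stack=[0] mem=[0,9,0,0]
After op 18 (push 12): stack=[0,12] mem=[0,9,0,0]

Answer: [0, 12]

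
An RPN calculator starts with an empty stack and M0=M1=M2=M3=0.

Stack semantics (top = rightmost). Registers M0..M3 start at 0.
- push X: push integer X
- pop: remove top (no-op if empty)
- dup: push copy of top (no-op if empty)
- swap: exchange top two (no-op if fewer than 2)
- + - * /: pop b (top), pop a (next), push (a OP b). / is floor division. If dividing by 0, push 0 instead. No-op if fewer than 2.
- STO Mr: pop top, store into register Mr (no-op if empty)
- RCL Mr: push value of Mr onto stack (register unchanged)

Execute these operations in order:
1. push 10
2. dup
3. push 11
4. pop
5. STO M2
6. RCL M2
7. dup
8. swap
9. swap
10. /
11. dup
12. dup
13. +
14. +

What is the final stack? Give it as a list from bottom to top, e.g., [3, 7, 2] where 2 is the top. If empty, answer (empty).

Answer: [10, 3]

Derivation:
After op 1 (push 10): stack=[10] mem=[0,0,0,0]
After op 2 (dup): stack=[10,10] mem=[0,0,0,0]
After op 3 (push 11): stack=[10,10,11] mem=[0,0,0,0]
After op 4 (pop): stack=[10,10] mem=[0,0,0,0]
After op 5 (STO M2): stack=[10] mem=[0,0,10,0]
After op 6 (RCL M2): stack=[10,10] mem=[0,0,10,0]
After op 7 (dup): stack=[10,10,10] mem=[0,0,10,0]
After op 8 (swap): stack=[10,10,10] mem=[0,0,10,0]
After op 9 (swap): stack=[10,10,10] mem=[0,0,10,0]
After op 10 (/): stack=[10,1] mem=[0,0,10,0]
After op 11 (dup): stack=[10,1,1] mem=[0,0,10,0]
After op 12 (dup): stack=[10,1,1,1] mem=[0,0,10,0]
After op 13 (+): stack=[10,1,2] mem=[0,0,10,0]
After op 14 (+): stack=[10,3] mem=[0,0,10,0]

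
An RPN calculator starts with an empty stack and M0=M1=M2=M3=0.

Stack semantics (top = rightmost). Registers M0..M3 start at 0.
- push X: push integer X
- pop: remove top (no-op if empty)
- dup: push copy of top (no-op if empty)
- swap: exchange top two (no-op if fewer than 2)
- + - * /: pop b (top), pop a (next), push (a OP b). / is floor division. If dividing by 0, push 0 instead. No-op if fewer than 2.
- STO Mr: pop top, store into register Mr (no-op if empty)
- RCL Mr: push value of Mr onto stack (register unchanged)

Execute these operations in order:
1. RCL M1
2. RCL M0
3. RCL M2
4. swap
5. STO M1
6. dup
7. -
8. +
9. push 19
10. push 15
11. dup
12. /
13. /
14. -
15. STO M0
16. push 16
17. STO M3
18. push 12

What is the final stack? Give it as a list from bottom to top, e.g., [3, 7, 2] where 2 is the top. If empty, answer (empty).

Answer: [12]

Derivation:
After op 1 (RCL M1): stack=[0] mem=[0,0,0,0]
After op 2 (RCL M0): stack=[0,0] mem=[0,0,0,0]
After op 3 (RCL M2): stack=[0,0,0] mem=[0,0,0,0]
After op 4 (swap): stack=[0,0,0] mem=[0,0,0,0]
After op 5 (STO M1): stack=[0,0] mem=[0,0,0,0]
After op 6 (dup): stack=[0,0,0] mem=[0,0,0,0]
After op 7 (-): stack=[0,0] mem=[0,0,0,0]
After op 8 (+): stack=[0] mem=[0,0,0,0]
After op 9 (push 19): stack=[0,19] mem=[0,0,0,0]
After op 10 (push 15): stack=[0,19,15] mem=[0,0,0,0]
After op 11 (dup): stack=[0,19,15,15] mem=[0,0,0,0]
After op 12 (/): stack=[0,19,1] mem=[0,0,0,0]
After op 13 (/): stack=[0,19] mem=[0,0,0,0]
After op 14 (-): stack=[-19] mem=[0,0,0,0]
After op 15 (STO M0): stack=[empty] mem=[-19,0,0,0]
After op 16 (push 16): stack=[16] mem=[-19,0,0,0]
After op 17 (STO M3): stack=[empty] mem=[-19,0,0,16]
After op 18 (push 12): stack=[12] mem=[-19,0,0,16]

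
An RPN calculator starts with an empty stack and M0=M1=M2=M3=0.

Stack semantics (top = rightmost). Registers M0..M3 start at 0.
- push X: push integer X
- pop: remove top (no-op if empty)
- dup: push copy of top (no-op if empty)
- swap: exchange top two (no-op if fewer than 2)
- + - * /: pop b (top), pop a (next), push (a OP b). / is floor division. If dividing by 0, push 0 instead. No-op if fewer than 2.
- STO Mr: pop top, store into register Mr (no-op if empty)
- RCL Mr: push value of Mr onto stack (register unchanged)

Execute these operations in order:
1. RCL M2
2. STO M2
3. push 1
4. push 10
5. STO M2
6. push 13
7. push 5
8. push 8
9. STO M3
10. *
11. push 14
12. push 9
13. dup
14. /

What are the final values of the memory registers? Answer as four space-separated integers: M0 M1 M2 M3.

Answer: 0 0 10 8

Derivation:
After op 1 (RCL M2): stack=[0] mem=[0,0,0,0]
After op 2 (STO M2): stack=[empty] mem=[0,0,0,0]
After op 3 (push 1): stack=[1] mem=[0,0,0,0]
After op 4 (push 10): stack=[1,10] mem=[0,0,0,0]
After op 5 (STO M2): stack=[1] mem=[0,0,10,0]
After op 6 (push 13): stack=[1,13] mem=[0,0,10,0]
After op 7 (push 5): stack=[1,13,5] mem=[0,0,10,0]
After op 8 (push 8): stack=[1,13,5,8] mem=[0,0,10,0]
After op 9 (STO M3): stack=[1,13,5] mem=[0,0,10,8]
After op 10 (*): stack=[1,65] mem=[0,0,10,8]
After op 11 (push 14): stack=[1,65,14] mem=[0,0,10,8]
After op 12 (push 9): stack=[1,65,14,9] mem=[0,0,10,8]
After op 13 (dup): stack=[1,65,14,9,9] mem=[0,0,10,8]
After op 14 (/): stack=[1,65,14,1] mem=[0,0,10,8]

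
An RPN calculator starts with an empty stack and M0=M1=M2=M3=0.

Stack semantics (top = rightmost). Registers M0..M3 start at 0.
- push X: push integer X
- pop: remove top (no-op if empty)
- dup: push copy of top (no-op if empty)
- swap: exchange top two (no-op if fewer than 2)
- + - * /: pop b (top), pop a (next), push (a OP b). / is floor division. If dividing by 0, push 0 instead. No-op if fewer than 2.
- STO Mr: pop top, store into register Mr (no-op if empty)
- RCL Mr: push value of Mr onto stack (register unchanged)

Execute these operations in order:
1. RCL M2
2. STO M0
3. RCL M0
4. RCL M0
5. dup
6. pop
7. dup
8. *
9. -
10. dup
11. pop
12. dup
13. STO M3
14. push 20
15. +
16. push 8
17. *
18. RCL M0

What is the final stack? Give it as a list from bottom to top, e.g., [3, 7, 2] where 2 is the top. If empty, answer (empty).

Answer: [160, 0]

Derivation:
After op 1 (RCL M2): stack=[0] mem=[0,0,0,0]
After op 2 (STO M0): stack=[empty] mem=[0,0,0,0]
After op 3 (RCL M0): stack=[0] mem=[0,0,0,0]
After op 4 (RCL M0): stack=[0,0] mem=[0,0,0,0]
After op 5 (dup): stack=[0,0,0] mem=[0,0,0,0]
After op 6 (pop): stack=[0,0] mem=[0,0,0,0]
After op 7 (dup): stack=[0,0,0] mem=[0,0,0,0]
After op 8 (*): stack=[0,0] mem=[0,0,0,0]
After op 9 (-): stack=[0] mem=[0,0,0,0]
After op 10 (dup): stack=[0,0] mem=[0,0,0,0]
After op 11 (pop): stack=[0] mem=[0,0,0,0]
After op 12 (dup): stack=[0,0] mem=[0,0,0,0]
After op 13 (STO M3): stack=[0] mem=[0,0,0,0]
After op 14 (push 20): stack=[0,20] mem=[0,0,0,0]
After op 15 (+): stack=[20] mem=[0,0,0,0]
After op 16 (push 8): stack=[20,8] mem=[0,0,0,0]
After op 17 (*): stack=[160] mem=[0,0,0,0]
After op 18 (RCL M0): stack=[160,0] mem=[0,0,0,0]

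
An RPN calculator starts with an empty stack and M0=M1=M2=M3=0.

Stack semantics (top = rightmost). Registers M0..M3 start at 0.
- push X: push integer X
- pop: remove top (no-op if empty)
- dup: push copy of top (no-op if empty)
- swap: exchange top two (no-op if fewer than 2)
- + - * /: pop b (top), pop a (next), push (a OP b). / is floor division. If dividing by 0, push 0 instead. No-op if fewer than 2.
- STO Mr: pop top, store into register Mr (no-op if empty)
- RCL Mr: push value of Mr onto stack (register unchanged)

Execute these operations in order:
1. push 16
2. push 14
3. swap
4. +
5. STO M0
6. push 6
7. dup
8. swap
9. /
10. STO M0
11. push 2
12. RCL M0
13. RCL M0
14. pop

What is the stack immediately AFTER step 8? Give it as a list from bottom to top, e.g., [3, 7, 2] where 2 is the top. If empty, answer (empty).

After op 1 (push 16): stack=[16] mem=[0,0,0,0]
After op 2 (push 14): stack=[16,14] mem=[0,0,0,0]
After op 3 (swap): stack=[14,16] mem=[0,0,0,0]
After op 4 (+): stack=[30] mem=[0,0,0,0]
After op 5 (STO M0): stack=[empty] mem=[30,0,0,0]
After op 6 (push 6): stack=[6] mem=[30,0,0,0]
After op 7 (dup): stack=[6,6] mem=[30,0,0,0]
After op 8 (swap): stack=[6,6] mem=[30,0,0,0]

[6, 6]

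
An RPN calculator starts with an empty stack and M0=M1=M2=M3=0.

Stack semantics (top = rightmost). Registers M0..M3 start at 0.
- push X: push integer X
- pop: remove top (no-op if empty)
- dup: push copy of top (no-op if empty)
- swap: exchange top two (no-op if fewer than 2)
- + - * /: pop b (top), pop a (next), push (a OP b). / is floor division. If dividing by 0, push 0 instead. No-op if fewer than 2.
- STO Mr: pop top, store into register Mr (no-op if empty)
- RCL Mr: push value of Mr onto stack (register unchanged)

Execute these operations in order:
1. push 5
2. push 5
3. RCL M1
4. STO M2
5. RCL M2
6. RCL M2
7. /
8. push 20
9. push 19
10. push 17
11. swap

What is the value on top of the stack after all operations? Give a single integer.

Answer: 19

Derivation:
After op 1 (push 5): stack=[5] mem=[0,0,0,0]
After op 2 (push 5): stack=[5,5] mem=[0,0,0,0]
After op 3 (RCL M1): stack=[5,5,0] mem=[0,0,0,0]
After op 4 (STO M2): stack=[5,5] mem=[0,0,0,0]
After op 5 (RCL M2): stack=[5,5,0] mem=[0,0,0,0]
After op 6 (RCL M2): stack=[5,5,0,0] mem=[0,0,0,0]
After op 7 (/): stack=[5,5,0] mem=[0,0,0,0]
After op 8 (push 20): stack=[5,5,0,20] mem=[0,0,0,0]
After op 9 (push 19): stack=[5,5,0,20,19] mem=[0,0,0,0]
After op 10 (push 17): stack=[5,5,0,20,19,17] mem=[0,0,0,0]
After op 11 (swap): stack=[5,5,0,20,17,19] mem=[0,0,0,0]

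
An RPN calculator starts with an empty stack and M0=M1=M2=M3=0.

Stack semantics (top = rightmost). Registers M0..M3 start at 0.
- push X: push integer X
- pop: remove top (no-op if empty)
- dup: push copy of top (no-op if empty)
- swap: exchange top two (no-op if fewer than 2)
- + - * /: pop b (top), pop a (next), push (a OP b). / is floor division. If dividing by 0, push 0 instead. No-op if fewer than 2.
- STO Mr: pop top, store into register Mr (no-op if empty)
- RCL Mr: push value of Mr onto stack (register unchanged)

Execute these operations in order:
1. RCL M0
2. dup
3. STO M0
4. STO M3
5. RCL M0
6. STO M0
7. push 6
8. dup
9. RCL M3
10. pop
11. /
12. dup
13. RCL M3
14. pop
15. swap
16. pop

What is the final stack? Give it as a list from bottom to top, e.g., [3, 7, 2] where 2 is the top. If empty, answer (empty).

Answer: [1]

Derivation:
After op 1 (RCL M0): stack=[0] mem=[0,0,0,0]
After op 2 (dup): stack=[0,0] mem=[0,0,0,0]
After op 3 (STO M0): stack=[0] mem=[0,0,0,0]
After op 4 (STO M3): stack=[empty] mem=[0,0,0,0]
After op 5 (RCL M0): stack=[0] mem=[0,0,0,0]
After op 6 (STO M0): stack=[empty] mem=[0,0,0,0]
After op 7 (push 6): stack=[6] mem=[0,0,0,0]
After op 8 (dup): stack=[6,6] mem=[0,0,0,0]
After op 9 (RCL M3): stack=[6,6,0] mem=[0,0,0,0]
After op 10 (pop): stack=[6,6] mem=[0,0,0,0]
After op 11 (/): stack=[1] mem=[0,0,0,0]
After op 12 (dup): stack=[1,1] mem=[0,0,0,0]
After op 13 (RCL M3): stack=[1,1,0] mem=[0,0,0,0]
After op 14 (pop): stack=[1,1] mem=[0,0,0,0]
After op 15 (swap): stack=[1,1] mem=[0,0,0,0]
After op 16 (pop): stack=[1] mem=[0,0,0,0]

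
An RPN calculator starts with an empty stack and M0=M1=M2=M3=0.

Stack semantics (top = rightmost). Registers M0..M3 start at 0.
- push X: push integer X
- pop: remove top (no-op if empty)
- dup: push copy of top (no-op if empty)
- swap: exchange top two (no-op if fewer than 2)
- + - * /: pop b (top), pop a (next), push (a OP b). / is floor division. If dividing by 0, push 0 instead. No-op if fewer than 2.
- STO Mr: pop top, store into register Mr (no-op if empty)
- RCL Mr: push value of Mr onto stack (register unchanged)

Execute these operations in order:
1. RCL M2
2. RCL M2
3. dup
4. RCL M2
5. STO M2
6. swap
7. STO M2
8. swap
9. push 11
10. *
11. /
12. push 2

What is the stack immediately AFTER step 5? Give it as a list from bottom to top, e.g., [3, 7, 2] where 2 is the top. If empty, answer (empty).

After op 1 (RCL M2): stack=[0] mem=[0,0,0,0]
After op 2 (RCL M2): stack=[0,0] mem=[0,0,0,0]
After op 3 (dup): stack=[0,0,0] mem=[0,0,0,0]
After op 4 (RCL M2): stack=[0,0,0,0] mem=[0,0,0,0]
After op 5 (STO M2): stack=[0,0,0] mem=[0,0,0,0]

[0, 0, 0]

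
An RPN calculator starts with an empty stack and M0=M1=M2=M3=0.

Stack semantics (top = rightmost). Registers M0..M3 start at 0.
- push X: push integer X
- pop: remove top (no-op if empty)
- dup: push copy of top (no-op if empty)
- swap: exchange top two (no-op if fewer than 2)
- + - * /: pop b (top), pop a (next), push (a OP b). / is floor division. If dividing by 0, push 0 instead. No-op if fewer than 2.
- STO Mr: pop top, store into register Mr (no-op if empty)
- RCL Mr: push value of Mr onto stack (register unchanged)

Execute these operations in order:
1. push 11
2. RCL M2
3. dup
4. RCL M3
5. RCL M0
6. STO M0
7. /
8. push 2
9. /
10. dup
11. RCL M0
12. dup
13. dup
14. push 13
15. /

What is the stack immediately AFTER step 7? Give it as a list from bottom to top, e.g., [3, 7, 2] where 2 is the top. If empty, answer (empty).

After op 1 (push 11): stack=[11] mem=[0,0,0,0]
After op 2 (RCL M2): stack=[11,0] mem=[0,0,0,0]
After op 3 (dup): stack=[11,0,0] mem=[0,0,0,0]
After op 4 (RCL M3): stack=[11,0,0,0] mem=[0,0,0,0]
After op 5 (RCL M0): stack=[11,0,0,0,0] mem=[0,0,0,0]
After op 6 (STO M0): stack=[11,0,0,0] mem=[0,0,0,0]
After op 7 (/): stack=[11,0,0] mem=[0,0,0,0]

[11, 0, 0]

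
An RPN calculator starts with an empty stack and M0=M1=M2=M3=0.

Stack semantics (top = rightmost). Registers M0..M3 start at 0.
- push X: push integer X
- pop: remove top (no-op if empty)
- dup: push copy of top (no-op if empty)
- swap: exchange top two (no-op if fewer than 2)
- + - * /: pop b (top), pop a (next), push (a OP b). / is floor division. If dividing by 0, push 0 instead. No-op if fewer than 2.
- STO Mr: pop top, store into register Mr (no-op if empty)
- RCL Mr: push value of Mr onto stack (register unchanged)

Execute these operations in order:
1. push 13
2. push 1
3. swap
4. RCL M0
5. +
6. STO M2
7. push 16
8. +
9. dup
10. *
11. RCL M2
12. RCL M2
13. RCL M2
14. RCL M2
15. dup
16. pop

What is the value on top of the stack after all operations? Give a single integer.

Answer: 13

Derivation:
After op 1 (push 13): stack=[13] mem=[0,0,0,0]
After op 2 (push 1): stack=[13,1] mem=[0,0,0,0]
After op 3 (swap): stack=[1,13] mem=[0,0,0,0]
After op 4 (RCL M0): stack=[1,13,0] mem=[0,0,0,0]
After op 5 (+): stack=[1,13] mem=[0,0,0,0]
After op 6 (STO M2): stack=[1] mem=[0,0,13,0]
After op 7 (push 16): stack=[1,16] mem=[0,0,13,0]
After op 8 (+): stack=[17] mem=[0,0,13,0]
After op 9 (dup): stack=[17,17] mem=[0,0,13,0]
After op 10 (*): stack=[289] mem=[0,0,13,0]
After op 11 (RCL M2): stack=[289,13] mem=[0,0,13,0]
After op 12 (RCL M2): stack=[289,13,13] mem=[0,0,13,0]
After op 13 (RCL M2): stack=[289,13,13,13] mem=[0,0,13,0]
After op 14 (RCL M2): stack=[289,13,13,13,13] mem=[0,0,13,0]
After op 15 (dup): stack=[289,13,13,13,13,13] mem=[0,0,13,0]
After op 16 (pop): stack=[289,13,13,13,13] mem=[0,0,13,0]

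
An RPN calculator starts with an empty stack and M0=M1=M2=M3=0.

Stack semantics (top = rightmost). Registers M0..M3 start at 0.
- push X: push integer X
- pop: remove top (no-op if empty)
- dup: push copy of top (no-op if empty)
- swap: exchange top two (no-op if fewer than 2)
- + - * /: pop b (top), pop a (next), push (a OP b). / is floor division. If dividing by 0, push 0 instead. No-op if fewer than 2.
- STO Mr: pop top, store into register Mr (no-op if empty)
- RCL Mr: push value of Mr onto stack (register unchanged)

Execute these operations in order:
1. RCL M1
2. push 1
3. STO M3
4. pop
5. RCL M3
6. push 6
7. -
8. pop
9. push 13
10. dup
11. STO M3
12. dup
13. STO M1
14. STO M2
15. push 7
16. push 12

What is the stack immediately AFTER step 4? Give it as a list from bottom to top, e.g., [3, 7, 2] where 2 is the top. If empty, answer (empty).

After op 1 (RCL M1): stack=[0] mem=[0,0,0,0]
After op 2 (push 1): stack=[0,1] mem=[0,0,0,0]
After op 3 (STO M3): stack=[0] mem=[0,0,0,1]
After op 4 (pop): stack=[empty] mem=[0,0,0,1]

(empty)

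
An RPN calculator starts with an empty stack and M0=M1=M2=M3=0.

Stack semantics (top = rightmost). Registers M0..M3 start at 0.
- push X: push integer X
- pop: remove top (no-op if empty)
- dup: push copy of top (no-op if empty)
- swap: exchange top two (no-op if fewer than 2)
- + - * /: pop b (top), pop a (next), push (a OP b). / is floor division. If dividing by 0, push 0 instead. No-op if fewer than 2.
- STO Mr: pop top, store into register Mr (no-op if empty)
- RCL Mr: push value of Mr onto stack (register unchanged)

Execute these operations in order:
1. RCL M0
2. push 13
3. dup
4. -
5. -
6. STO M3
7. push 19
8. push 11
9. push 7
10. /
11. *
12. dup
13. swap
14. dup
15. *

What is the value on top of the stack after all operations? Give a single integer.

Answer: 361

Derivation:
After op 1 (RCL M0): stack=[0] mem=[0,0,0,0]
After op 2 (push 13): stack=[0,13] mem=[0,0,0,0]
After op 3 (dup): stack=[0,13,13] mem=[0,0,0,0]
After op 4 (-): stack=[0,0] mem=[0,0,0,0]
After op 5 (-): stack=[0] mem=[0,0,0,0]
After op 6 (STO M3): stack=[empty] mem=[0,0,0,0]
After op 7 (push 19): stack=[19] mem=[0,0,0,0]
After op 8 (push 11): stack=[19,11] mem=[0,0,0,0]
After op 9 (push 7): stack=[19,11,7] mem=[0,0,0,0]
After op 10 (/): stack=[19,1] mem=[0,0,0,0]
After op 11 (*): stack=[19] mem=[0,0,0,0]
After op 12 (dup): stack=[19,19] mem=[0,0,0,0]
After op 13 (swap): stack=[19,19] mem=[0,0,0,0]
After op 14 (dup): stack=[19,19,19] mem=[0,0,0,0]
After op 15 (*): stack=[19,361] mem=[0,0,0,0]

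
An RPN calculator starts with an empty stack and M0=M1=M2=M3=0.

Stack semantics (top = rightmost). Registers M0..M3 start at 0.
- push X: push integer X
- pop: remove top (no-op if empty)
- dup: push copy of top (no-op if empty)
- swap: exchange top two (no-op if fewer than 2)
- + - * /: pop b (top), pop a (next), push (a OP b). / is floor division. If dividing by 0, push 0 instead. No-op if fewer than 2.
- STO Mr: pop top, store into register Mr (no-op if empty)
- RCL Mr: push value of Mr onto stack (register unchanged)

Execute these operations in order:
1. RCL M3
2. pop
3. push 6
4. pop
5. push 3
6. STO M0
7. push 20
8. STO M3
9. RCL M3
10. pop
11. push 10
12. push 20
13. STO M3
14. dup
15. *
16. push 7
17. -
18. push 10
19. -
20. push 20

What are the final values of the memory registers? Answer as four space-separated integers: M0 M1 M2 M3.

Answer: 3 0 0 20

Derivation:
After op 1 (RCL M3): stack=[0] mem=[0,0,0,0]
After op 2 (pop): stack=[empty] mem=[0,0,0,0]
After op 3 (push 6): stack=[6] mem=[0,0,0,0]
After op 4 (pop): stack=[empty] mem=[0,0,0,0]
After op 5 (push 3): stack=[3] mem=[0,0,0,0]
After op 6 (STO M0): stack=[empty] mem=[3,0,0,0]
After op 7 (push 20): stack=[20] mem=[3,0,0,0]
After op 8 (STO M3): stack=[empty] mem=[3,0,0,20]
After op 9 (RCL M3): stack=[20] mem=[3,0,0,20]
After op 10 (pop): stack=[empty] mem=[3,0,0,20]
After op 11 (push 10): stack=[10] mem=[3,0,0,20]
After op 12 (push 20): stack=[10,20] mem=[3,0,0,20]
After op 13 (STO M3): stack=[10] mem=[3,0,0,20]
After op 14 (dup): stack=[10,10] mem=[3,0,0,20]
After op 15 (*): stack=[100] mem=[3,0,0,20]
After op 16 (push 7): stack=[100,7] mem=[3,0,0,20]
After op 17 (-): stack=[93] mem=[3,0,0,20]
After op 18 (push 10): stack=[93,10] mem=[3,0,0,20]
After op 19 (-): stack=[83] mem=[3,0,0,20]
After op 20 (push 20): stack=[83,20] mem=[3,0,0,20]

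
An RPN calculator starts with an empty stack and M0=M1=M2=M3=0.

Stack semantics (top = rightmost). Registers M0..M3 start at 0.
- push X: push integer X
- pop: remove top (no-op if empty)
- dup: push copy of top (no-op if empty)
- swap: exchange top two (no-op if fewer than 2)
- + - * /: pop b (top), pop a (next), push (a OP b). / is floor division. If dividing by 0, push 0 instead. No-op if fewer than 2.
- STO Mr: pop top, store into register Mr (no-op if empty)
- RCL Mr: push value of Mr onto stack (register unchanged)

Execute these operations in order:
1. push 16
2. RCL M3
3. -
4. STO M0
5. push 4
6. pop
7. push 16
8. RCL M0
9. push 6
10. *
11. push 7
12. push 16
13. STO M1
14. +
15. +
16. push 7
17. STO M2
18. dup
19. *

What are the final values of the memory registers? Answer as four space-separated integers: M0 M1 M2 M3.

Answer: 16 16 7 0

Derivation:
After op 1 (push 16): stack=[16] mem=[0,0,0,0]
After op 2 (RCL M3): stack=[16,0] mem=[0,0,0,0]
After op 3 (-): stack=[16] mem=[0,0,0,0]
After op 4 (STO M0): stack=[empty] mem=[16,0,0,0]
After op 5 (push 4): stack=[4] mem=[16,0,0,0]
After op 6 (pop): stack=[empty] mem=[16,0,0,0]
After op 7 (push 16): stack=[16] mem=[16,0,0,0]
After op 8 (RCL M0): stack=[16,16] mem=[16,0,0,0]
After op 9 (push 6): stack=[16,16,6] mem=[16,0,0,0]
After op 10 (*): stack=[16,96] mem=[16,0,0,0]
After op 11 (push 7): stack=[16,96,7] mem=[16,0,0,0]
After op 12 (push 16): stack=[16,96,7,16] mem=[16,0,0,0]
After op 13 (STO M1): stack=[16,96,7] mem=[16,16,0,0]
After op 14 (+): stack=[16,103] mem=[16,16,0,0]
After op 15 (+): stack=[119] mem=[16,16,0,0]
After op 16 (push 7): stack=[119,7] mem=[16,16,0,0]
After op 17 (STO M2): stack=[119] mem=[16,16,7,0]
After op 18 (dup): stack=[119,119] mem=[16,16,7,0]
After op 19 (*): stack=[14161] mem=[16,16,7,0]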